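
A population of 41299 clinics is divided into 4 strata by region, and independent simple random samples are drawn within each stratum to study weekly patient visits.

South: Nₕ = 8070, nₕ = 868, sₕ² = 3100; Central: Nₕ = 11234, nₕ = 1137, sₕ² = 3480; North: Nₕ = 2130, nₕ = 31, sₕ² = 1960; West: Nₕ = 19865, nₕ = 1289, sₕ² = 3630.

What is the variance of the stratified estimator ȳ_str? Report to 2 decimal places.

Var(ȳ_str) = Σₕ Wₕ²(1 − fₕ)sₕ²/nₕ with Wₕ = Nₕ/N, N = 41299.
South: Wₕ = 0.19540425; term = 0.19540425²·(1 − 0.10755886)·3100/868 = 0.12169971.
Central: Wₕ = 0.27201627; term = 0.27201627²·(1 − 0.10121061)·3480/1137 = 0.20354783.
North: Wₕ = 0.05157510; term = 0.05157510²·(1 − 0.01455399)·1960/31 = 0.16573237.
West: Wₕ = 0.48100438; term = 0.48100438²·(1 − 0.06488799)·3630/1289 = 0.60927787.
Sum = 1.1002578.

1.10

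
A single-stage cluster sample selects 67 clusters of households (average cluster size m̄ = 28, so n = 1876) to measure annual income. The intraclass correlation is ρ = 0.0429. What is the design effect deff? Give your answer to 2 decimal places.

deff = 1 + (28 − 1)·0.0429 = 1 + 1.1583 = 2.1583.

2.16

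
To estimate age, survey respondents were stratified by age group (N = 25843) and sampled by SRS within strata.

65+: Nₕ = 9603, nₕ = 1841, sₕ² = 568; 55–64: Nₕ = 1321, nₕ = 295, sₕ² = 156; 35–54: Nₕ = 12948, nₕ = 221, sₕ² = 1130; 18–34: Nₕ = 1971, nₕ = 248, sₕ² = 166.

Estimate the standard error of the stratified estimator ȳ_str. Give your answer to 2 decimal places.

1.14

Var(ȳ_str) = Σₕ Wₕ²(1 − fₕ)sₕ²/nₕ with Wₕ = Nₕ/N, N = 25843.
65+: Wₕ = 0.37158999; term = 0.37158999²·(1 − 0.19171092)·568/1841 = 0.034434141.
55–64: Wₕ = 0.05111636; term = 0.05111636²·(1 − 0.22331567)·156/295 = 0.001073166.
35–54: Wₕ = 0.50102542; term = 0.50102542²·(1 − 0.01706827)·1130/221 = 1.2616214.
18–34: Wₕ = 0.07626824; term = 0.07626824²·(1 − 0.12582445)·166/248 = 0.0034036309.
Sum = 1.3005323.
SE = √(1.3005323) = 1.14.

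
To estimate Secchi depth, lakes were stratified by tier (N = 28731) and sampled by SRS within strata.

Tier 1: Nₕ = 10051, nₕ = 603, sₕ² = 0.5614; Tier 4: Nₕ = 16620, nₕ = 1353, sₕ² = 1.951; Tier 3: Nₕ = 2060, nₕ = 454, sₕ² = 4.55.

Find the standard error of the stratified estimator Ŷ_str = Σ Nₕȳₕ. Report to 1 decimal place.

Var(Ŷ_str) = Σₕ Nₕ²(1 − fₕ)sₕ²/nₕ.
Tier 1: 10051²·(1 − 603/10051)·0.5614/603 = 88410.583.
Tier 4: 16620²·(1 − 1353/16620)·1.951/1353 = 365884.66.
Tier 3: 2060²·(1 − 454/2060)·4.55/454 = 33156.471.
Sum = 487451.71.
SE = √(487451.71) = 698.2.

698.2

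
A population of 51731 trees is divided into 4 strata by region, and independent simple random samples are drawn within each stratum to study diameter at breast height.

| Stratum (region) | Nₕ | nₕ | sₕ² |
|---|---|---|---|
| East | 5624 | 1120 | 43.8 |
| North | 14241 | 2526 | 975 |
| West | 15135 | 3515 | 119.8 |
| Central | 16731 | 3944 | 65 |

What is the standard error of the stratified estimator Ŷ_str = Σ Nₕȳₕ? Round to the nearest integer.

8655

Var(Ŷ_str) = Σₕ Nₕ²(1 − fₕ)sₕ²/nₕ.
East: 5624²·(1 − 1120/5624)·43.8/1120 = 990603.33.
North: 14241²·(1 − 2526/14241)·975/2526 = 6.4395282 × 10^7.
West: 15135²·(1 − 3515/15135)·119.8/3515 = 5.9940456 × 10^6.
Central: 16731²·(1 − 3944/16731)·65/3944 = 3.5258758 × 10^6.
Sum = 7.4905807 × 10^7.
SE = √(7.4905807 × 10^7) = 8655.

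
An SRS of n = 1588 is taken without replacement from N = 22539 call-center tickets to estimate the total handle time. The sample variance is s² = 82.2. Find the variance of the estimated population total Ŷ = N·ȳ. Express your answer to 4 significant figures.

Var(Ŷ) = N²·Var(ȳ) = N²·(1 − n/N)·s²/n.
f = 1588/22539 = 0.07045565; Var(ȳ) = 0.92954435·82.2/1588 = 0.048116212.
Var(Ŷ) = 22539² · 0.048116212 = 2.4443349 × 10^7.

2.444 × 10^7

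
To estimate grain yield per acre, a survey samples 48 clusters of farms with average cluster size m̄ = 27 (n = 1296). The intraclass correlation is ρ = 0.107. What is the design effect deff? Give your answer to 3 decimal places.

3.782

deff = 1 + (27 − 1)·0.107 = 1 + 2.782 = 3.782.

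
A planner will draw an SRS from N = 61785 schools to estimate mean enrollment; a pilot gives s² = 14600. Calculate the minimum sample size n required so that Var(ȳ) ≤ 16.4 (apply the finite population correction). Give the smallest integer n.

878

Without fpc, n₀ = s²/D = 14600/16.4 = 890.2439.
With fpc, (1 − n/N)·s²/n ≤ D requires n ≥ n₀/(1 + n₀/N) = 890.2439/(1 + 890.2439/61785) = 877.5988.
Rounding up, n = 878.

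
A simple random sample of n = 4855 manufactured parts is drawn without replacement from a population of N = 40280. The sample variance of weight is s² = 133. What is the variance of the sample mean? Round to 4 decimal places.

Under SRS without replacement, Var(ȳ) = (1 − f)·s²/n with f = n/N = 4855/40280 = 0.12053128.
Var(ȳ) = (1 − 0.12053128)·133/4855 = 0.87946872·0.027394439 = 0.024092552.

0.0241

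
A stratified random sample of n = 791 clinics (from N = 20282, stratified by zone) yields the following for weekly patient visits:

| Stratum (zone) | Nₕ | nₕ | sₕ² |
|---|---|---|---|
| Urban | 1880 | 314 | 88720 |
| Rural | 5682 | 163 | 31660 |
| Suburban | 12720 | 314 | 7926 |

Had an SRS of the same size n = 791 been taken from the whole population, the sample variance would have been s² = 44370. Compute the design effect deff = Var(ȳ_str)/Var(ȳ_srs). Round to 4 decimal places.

Var(ȳ_str) = Σ Wₕ²(1−fₕ)sₕ²/nₕ with Wₕ = Nₕ/20282:
  Urban: (1880/20282)²·(1−314/1880)·88720/314 = 2.0221806
  Rural: (5682/20282)²·(1−163/5682)·31660/163 = 14.806874
  Suburban: (12720/20282)²·(1−314/12720)·7926/314 = 9.6832635
  → Var(ȳ_str) = 26.512318.
Var(ȳ_srs) = (1 − 791/20282)·44370/791 = 53.905898.
deff = 26.512318 / 53.905898 = 0.4918.

0.4918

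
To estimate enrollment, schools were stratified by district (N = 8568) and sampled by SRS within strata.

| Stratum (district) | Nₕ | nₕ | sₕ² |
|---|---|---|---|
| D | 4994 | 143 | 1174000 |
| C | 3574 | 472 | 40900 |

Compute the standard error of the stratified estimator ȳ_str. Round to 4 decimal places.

52.1762

Var(ȳ_str) = Σₕ Wₕ²(1 − fₕ)sₕ²/nₕ with Wₕ = Nₕ/N, N = 8568.
D: Wₕ = 0.58286648; term = 0.58286648²·(1 − 0.02863436)·1174000/143 = 2709.2742.
C: Wₕ = 0.41713352; term = 0.41713352²·(1 − 0.13206491)·40900/472 = 13.086356.
Sum = 2722.3606.
SE = √(2722.3606) = 52.1762.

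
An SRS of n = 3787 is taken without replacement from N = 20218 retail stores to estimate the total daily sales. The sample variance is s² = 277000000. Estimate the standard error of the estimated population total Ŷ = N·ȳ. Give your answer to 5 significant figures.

4.9294 × 10^6

Var(Ŷ) = N²·Var(ȳ) = N²·(1 − n/N)·s²/n.
f = 3787/20218 = 0.18730834; Var(ȳ) = 0.81269166·277000000/3787 = 59444.307.
Var(Ŷ) = 20218² · 59444.307 = 2.4298902 × 10^13.
SE(Ŷ) = √(2.4298902 × 10^13) = 4.9294 × 10^6.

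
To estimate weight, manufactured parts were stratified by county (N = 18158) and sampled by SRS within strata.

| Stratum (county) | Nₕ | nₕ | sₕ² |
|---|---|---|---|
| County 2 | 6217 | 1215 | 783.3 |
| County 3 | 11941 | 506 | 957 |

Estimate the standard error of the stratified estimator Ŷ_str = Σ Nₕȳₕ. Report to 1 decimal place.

16682.2

Var(Ŷ_str) = Σₕ Nₕ²(1 − fₕ)sₕ²/nₕ.
County 2: 6217²·(1 − 1215/6217)·783.3/1215 = 2.0048247 × 10^7.
County 3: 11941²·(1 − 506/11941)·957/506 = 2.5824879 × 10^8.
Sum = 2.7829704 × 10^8.
SE = √(2.7829704 × 10^8) = 16682.2.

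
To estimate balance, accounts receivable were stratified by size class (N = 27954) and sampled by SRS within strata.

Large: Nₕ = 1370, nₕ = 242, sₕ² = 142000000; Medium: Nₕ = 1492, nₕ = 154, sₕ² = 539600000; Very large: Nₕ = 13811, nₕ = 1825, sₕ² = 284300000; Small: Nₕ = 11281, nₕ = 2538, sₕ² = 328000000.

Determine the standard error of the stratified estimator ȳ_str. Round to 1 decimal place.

243.8

Var(ȳ_str) = Σₕ Wₕ²(1 − fₕ)sₕ²/nₕ with Wₕ = Nₕ/N, N = 27954.
Large: Wₕ = 0.04900909; term = 0.04900909²·(1 − 0.17664234)·142000000/242 = 1160.4187.
Medium: Wₕ = 0.05337340; term = 0.05337340²·(1 − 0.10321716)·539600000/154 = 8951.3437.
Very large: Wₕ = 0.49406167; term = 0.49406167²·(1 − 0.13214105)·284300000/1825 = 33000.876.
Small: Wₕ = 0.40355584; term = 0.40355584²·(1 − 0.22498005)·328000000/2538 = 16311.819.
Sum = 59424.457.
SE = √(59424.457) = 243.8.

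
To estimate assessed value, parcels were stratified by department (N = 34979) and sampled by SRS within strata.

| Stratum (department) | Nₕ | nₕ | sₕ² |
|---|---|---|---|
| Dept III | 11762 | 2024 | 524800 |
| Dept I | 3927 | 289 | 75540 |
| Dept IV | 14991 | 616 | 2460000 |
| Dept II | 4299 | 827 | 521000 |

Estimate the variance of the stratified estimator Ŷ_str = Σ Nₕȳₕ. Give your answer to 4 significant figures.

9.034 × 10^11

Var(Ŷ_str) = Σₕ Nₕ²(1 − fₕ)sₕ²/nₕ.
Dept III: 11762²·(1 − 2024/11762)·524800/2024 = 2.9698483 × 10^10.
Dept I: 3927²·(1 − 289/3927)·75540/289 = 3.7342444 × 10^9.
Dept IV: 14991²·(1 − 616/14991)·2460000/616 = 8.6058318 × 10^11.
Dept II: 4299²·(1 − 827/4299)·521000/827 = 9.4032802 × 10^9.
Sum = 9.0341919 × 10^11.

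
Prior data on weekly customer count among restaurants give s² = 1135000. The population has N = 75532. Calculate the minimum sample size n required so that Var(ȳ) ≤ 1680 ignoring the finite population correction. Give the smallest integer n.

Without fpc, n₀ = s²/D = 1135000/1680 = 675.5952.
Rounding up, n = 676.

676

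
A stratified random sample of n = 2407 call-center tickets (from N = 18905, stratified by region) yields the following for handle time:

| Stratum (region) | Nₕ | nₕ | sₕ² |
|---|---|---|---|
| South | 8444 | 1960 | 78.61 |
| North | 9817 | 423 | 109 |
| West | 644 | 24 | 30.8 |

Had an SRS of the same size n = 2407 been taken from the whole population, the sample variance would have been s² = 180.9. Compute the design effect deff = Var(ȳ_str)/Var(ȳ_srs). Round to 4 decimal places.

1.1293

Var(ȳ_str) = Σ Wₕ²(1−fₕ)sₕ²/nₕ with Wₕ = Nₕ/18905:
  South: (8444/18905)²·(1−1960/8444)·78.61/1960 = 0.0061441186
  North: (9817/18905)²·(1−423/9817)·109/423 = 0.066490885
  West: (644/18905)²·(1−24/644)·30.8/24 = 0.0014337178
  → Var(ȳ_str) = 0.074068721.
Var(ȳ_srs) = (1 − 2407/18905)·180.9/2407 = 0.065586898.
deff = 0.074068721 / 0.065586898 = 1.1293.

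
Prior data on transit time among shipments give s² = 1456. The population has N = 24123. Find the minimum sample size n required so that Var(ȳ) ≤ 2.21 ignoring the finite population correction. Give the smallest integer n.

Without fpc, n₀ = s²/D = 1456/2.21 = 658.8235.
Rounding up, n = 659.

659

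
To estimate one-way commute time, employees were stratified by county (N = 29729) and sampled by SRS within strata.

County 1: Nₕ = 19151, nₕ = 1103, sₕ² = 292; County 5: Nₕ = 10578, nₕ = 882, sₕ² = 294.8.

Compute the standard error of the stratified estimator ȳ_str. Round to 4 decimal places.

Var(ȳ_str) = Σₕ Wₕ²(1 − fₕ)sₕ²/nₕ with Wₕ = Nₕ/N, N = 29729.
County 1: Wₕ = 0.64418581; term = 0.64418581²·(1 − 0.05759490)·292/1103 = 0.10353025.
County 5: Wₕ = 0.35581419; term = 0.35581419²·(1 − 0.08338060)·294.8/882 = 0.038787739.
Sum = 0.14231799.
SE = √(0.14231799) = 0.3773.

0.3773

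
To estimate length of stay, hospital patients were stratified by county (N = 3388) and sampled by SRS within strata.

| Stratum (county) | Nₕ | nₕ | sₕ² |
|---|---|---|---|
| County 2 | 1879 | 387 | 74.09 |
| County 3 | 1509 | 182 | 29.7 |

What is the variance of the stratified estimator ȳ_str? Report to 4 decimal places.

Var(ȳ_str) = Σₕ Wₕ²(1 − fₕ)sₕ²/nₕ with Wₕ = Nₕ/N, N = 3388.
County 2: Wₕ = 0.55460449; term = 0.55460449²·(1 − 0.20596062)·74.09/387 = 0.046758162.
County 3: Wₕ = 0.44539551; term = 0.44539551²·(1 − 0.12060968)·29.7/182 = 0.028468096.
Sum = 0.075226258.

0.0752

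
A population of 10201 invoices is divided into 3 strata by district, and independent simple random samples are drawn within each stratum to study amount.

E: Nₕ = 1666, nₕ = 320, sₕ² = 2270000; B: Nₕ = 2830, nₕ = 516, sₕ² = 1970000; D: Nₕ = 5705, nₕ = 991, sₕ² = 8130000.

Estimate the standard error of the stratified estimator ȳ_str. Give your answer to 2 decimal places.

Var(ȳ_str) = Σₕ Wₕ²(1 − fₕ)sₕ²/nₕ with Wₕ = Nₕ/N, N = 10201.
E: Wₕ = 0.16331732; term = 0.16331732²·(1 − 0.19207683)·2270000/320 = 152.86584.
B: Wₕ = 0.27742378; term = 0.27742378²·(1 − 0.18233216)·1970000/516 = 240.25964.
D: Wₕ = 0.55925890; term = 0.55925890²·(1 − 0.17370727)·8130000/991 = 2120.199.
Sum = 2513.3245.
SE = √(2513.3245) = 50.13.

50.13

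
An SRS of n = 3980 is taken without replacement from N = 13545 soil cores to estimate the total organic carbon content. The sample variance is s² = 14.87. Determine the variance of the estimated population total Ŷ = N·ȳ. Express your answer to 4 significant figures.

484100

Var(Ŷ) = N²·Var(ȳ) = N²·(1 − n/N)·s²/n.
f = 3980/13545 = 0.29383536; Var(ȳ) = 0.70616464·14.87/3980 = 0.0026383588.
Var(Ŷ) = 13545² · 0.0026383588 = 484051.84.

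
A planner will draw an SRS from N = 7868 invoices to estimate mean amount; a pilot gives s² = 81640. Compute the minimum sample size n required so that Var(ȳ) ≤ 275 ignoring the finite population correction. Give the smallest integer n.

Without fpc, n₀ = s²/D = 81640/275 = 296.8727.
Rounding up, n = 297.

297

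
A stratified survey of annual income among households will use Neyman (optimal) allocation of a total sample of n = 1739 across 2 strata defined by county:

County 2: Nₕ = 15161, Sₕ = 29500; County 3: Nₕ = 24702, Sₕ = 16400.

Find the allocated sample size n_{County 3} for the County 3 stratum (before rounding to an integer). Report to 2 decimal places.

Neyman allocation: nₕ = n·NₕSₕ / Σⱼ NⱼSⱼ.
Σ NⱼSⱼ = 15161·29500 + 24702·16400 = 8.523623 × 10^8.
n_{County 3} = 1739·24702·16400 / (8.523623 × 10^8) = 826.52.

826.52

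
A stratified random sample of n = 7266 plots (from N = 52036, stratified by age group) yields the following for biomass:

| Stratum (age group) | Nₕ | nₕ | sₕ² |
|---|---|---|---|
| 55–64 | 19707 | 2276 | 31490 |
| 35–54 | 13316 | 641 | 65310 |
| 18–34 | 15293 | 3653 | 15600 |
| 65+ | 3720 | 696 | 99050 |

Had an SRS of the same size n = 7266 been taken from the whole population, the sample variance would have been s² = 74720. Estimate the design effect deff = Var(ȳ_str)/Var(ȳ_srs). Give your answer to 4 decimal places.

1.0148

Var(ȳ_str) = Σ Wₕ²(1−fₕ)sₕ²/nₕ with Wₕ = Nₕ/52036:
  55–64: (19707/52036)²·(1−2276/19707)·31490/2276 = 1.7552356
  35–54: (13316/52036)²·(1−641/13316)·65310/641 = 6.3509047
  18–34: (15293/52036)²·(1−3653/15293)·15600/3653 = 0.28074549
  65+: (3720/52036)²·(1−696/3720)·99050/696 = 0.59123775
  → Var(ȳ_str) = 8.9781235.
Var(ȳ_srs) = (1 − 7266/52036)·74720/7266 = 8.8475833.
deff = 8.9781235 / 8.8475833 = 1.0148.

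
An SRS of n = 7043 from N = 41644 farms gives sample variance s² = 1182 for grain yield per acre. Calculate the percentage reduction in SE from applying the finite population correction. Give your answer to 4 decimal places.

f = n/N = 7043/41644 = 0.16912400.
SE_no-fpc = √(s²/n) = 0.40966597; SE_fpc = √((1−f)s²/n) = 0.37342037.
Ratio = √(1−f) = 0.91152400. Reduction = 100·(1 − 0.91152400) = 8.8476%.

8.8476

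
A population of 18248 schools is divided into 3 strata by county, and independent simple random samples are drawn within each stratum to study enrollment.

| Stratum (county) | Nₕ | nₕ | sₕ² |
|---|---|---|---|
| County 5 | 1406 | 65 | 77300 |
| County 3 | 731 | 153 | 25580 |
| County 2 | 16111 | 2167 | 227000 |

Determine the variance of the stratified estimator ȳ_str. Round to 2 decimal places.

Var(ȳ_str) = Σₕ Wₕ²(1 − fₕ)sₕ²/nₕ with Wₕ = Nₕ/N, N = 18248.
County 5: Wₕ = 0.07704954; term = 0.07704954²·(1 − 0.04623044)·77300/65 = 6.7336369.
County 3: Wₕ = 0.04005918; term = 0.04005918²·(1 − 0.20930233)·25580/153 = 0.21214059.
County 2: Wₕ = 0.88289128; term = 0.88289128²·(1 − 0.13450438)·227000/2167 = 70.67182.
Sum = 77.617597.

77.62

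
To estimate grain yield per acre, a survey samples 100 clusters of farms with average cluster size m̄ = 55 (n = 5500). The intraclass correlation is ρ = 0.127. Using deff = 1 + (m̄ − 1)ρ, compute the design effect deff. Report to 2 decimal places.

7.86

deff = 1 + (55 − 1)·0.127 = 1 + 6.858 = 7.858.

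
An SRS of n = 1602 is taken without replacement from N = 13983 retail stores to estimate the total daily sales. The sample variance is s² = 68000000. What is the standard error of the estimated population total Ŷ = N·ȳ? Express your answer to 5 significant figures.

Var(Ŷ) = N²·Var(ȳ) = N²·(1 − n/N)·s²/n.
f = 1602/13983 = 0.11456769; Var(ȳ) = 0.88543231·68000000/1602 = 37583.893.
Var(Ŷ) = 13983² · 37583.893 = 7.348564 × 10^12.
SE(Ŷ) = √(7.348564 × 10^12) = 2.7108 × 10^6.

2.7108 × 10^6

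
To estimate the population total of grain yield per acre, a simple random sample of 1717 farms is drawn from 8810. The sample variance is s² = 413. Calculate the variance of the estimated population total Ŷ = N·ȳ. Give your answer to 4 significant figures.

Var(Ŷ) = N²·Var(ȳ) = N²·(1 − n/N)·s²/n.
f = 1717/8810 = 0.19489217; Var(ȳ) = 0.80510783·413/1717 = 0.19365727.
Var(Ŷ) = 8810² · 0.19365727 = 1.5030922 × 10^7.

1.503 × 10^7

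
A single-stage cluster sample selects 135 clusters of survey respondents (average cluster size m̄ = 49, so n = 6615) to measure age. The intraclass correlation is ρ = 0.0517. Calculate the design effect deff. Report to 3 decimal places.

deff = 1 + (49 − 1)·0.0517 = 1 + 2.4816 = 3.4816.

3.482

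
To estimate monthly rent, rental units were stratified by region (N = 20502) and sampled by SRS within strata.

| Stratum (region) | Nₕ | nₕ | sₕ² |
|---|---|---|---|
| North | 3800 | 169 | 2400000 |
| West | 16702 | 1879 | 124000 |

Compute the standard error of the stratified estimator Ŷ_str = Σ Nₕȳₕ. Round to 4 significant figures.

460700

Var(Ŷ_str) = Σₕ Nₕ²(1 − fₕ)sₕ²/nₕ.
North: 3800²·(1 − 169/3800)·2400000/169 = 1.9594509 × 10^11.
West: 16702²·(1 − 1879/16702)·124000/1879 = 1.6338023 × 10^10.
Sum = 2.1228311 × 10^11.
SE = √(2.1228311 × 10^11) = 460700.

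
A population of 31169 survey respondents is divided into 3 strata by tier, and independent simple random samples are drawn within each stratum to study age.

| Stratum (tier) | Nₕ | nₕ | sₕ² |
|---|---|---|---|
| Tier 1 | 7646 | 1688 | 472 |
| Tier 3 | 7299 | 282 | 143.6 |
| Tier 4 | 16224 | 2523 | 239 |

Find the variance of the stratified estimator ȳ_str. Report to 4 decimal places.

Var(ȳ_str) = Σₕ Wₕ²(1 − fₕ)sₕ²/nₕ with Wₕ = Nₕ/N, N = 31169.
Tier 1: Wₕ = 0.24530784; term = 0.24530784²·(1 − 0.22076903)·472/1688 = 0.013111688.
Tier 3: Wₕ = 0.23417498; term = 0.23417498²·(1 − 0.03863543)·143.6/282 = 0.026845682.
Tier 4: Wₕ = 0.52051718; term = 0.52051718²·(1 − 0.15551036)·239/2523 = 0.021674302.
Sum = 0.061631672.

0.0616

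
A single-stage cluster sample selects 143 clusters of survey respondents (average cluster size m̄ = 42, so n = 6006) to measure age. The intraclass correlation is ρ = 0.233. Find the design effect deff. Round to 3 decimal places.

10.553

deff = 1 + (42 − 1)·0.233 = 1 + 9.553 = 10.553.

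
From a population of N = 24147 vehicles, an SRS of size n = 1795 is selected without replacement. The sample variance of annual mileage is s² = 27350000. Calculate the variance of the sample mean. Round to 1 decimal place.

14104.1

Under SRS without replacement, Var(ȳ) = (1 − f)·s²/n with f = n/N = 1795/24147 = 0.07433636.
Var(ȳ) = (1 − 0.07433636)·27350000/1795 = 0.92566364·15236.769 = 14104.123.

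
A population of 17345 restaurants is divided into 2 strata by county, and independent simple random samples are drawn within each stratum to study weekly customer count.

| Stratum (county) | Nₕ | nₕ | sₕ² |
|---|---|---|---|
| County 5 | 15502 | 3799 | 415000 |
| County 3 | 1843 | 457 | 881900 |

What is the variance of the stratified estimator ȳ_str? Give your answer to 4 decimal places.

Var(ȳ_str) = Σₕ Wₕ²(1 − fₕ)sₕ²/nₕ with Wₕ = Nₕ/N, N = 17345.
County 5: Wₕ = 0.89374459; term = 0.89374459²·(1 − 0.24506515)·415000/3799 = 65.874166.
County 3: Wₕ = 0.10625541; term = 0.10625541²·(1 − 0.24796527)·881900/457 = 16.384874.
Sum = 82.25904.

82.2590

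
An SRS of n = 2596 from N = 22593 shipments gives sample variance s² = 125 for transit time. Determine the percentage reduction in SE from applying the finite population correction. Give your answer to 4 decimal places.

f = n/N = 2596/22593 = 0.11490285.
SE_no-fpc = √(s²/n) = 0.21943336; SE_fpc = √((1−f)s²/n) = 0.20644204.
Ratio = √(1−f) = 0.94079602. Reduction = 100·(1 − 0.94079602) = 5.9204%.

5.9204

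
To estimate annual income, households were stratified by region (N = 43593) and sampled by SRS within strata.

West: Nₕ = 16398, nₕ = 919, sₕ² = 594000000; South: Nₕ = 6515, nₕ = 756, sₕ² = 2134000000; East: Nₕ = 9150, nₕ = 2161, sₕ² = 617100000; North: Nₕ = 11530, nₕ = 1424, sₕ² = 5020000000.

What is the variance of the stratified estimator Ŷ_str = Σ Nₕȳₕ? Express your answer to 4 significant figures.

Var(Ŷ_str) = Σₕ Nₕ²(1 − fₕ)sₕ²/nₕ.
West: 16398²·(1 − 919/16398)·594000000/919 = 1.6406076 × 10^14.
South: 6515²·(1 − 756/6515)·2134000000/756 = 1.0590931 × 10^14.
East: 9150²·(1 − 2161/9150)·617100000/2161 = 1.826152 × 10^13.
North: 11530²·(1 − 1424/11530)·5020000000/1424 = 4.1077342 × 10^14.
Sum = 6.9900501 × 10^14.

6.990 × 10^14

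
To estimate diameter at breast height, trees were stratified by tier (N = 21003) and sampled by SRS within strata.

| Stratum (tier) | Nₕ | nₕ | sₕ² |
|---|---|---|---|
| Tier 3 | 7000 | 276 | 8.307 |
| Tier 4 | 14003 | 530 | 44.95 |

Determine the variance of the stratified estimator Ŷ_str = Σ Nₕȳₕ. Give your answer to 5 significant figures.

Var(Ŷ_str) = Σₕ Nₕ²(1 − fₕ)sₕ²/nₕ.
Tier 3: 7000²·(1 − 276/7000)·8.307/276 = 1.4166445 × 10^6.
Tier 4: 14003²·(1 − 530/14003)·44.95/530 = 1.6000709 × 10^7.
Sum = 1.7417354 × 10^7.

1.7417 × 10^7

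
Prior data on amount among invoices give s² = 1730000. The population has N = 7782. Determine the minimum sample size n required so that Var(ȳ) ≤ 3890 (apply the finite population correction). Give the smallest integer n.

421

Without fpc, n₀ = s²/D = 1730000/3890 = 444.7301.
With fpc, (1 − n/N)·s²/n ≤ D requires n ≥ n₀/(1 + n₀/N) = 444.7301/(1 + 444.7301/7782) = 420.6884.
Rounding up, n = 421.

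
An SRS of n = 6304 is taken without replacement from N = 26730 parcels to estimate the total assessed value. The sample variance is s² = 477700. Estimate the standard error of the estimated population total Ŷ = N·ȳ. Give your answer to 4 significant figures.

Var(Ŷ) = N²·Var(ȳ) = N²·(1 − n/N)·s²/n.
f = 6304/26730 = 0.23583988; Var(ȳ) = 0.76416012·477700/6304 = 57.905979.
Var(Ŷ) = 26730² · 57.905979 = 4.1373411 × 10^10.
SE(Ŷ) = √(4.1373411 × 10^10) = 203400.

203400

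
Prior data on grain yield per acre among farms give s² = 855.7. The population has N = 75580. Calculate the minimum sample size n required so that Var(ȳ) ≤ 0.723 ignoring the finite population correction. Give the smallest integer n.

1184

Without fpc, n₀ = s²/D = 855.7/0.723 = 1183.5408.
Rounding up, n = 1184.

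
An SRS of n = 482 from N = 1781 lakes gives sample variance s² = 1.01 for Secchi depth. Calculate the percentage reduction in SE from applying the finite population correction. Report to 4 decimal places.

f = n/N = 482/1781 = 0.27063448.
SE_no-fpc = √(s²/n) = 0.045775929; SE_fpc = √((1−f)s²/n) = 0.039093971.
Ratio = √(1−f) = 0.85402900. Reduction = 100·(1 − 0.85402900) = 14.5971%.

14.5971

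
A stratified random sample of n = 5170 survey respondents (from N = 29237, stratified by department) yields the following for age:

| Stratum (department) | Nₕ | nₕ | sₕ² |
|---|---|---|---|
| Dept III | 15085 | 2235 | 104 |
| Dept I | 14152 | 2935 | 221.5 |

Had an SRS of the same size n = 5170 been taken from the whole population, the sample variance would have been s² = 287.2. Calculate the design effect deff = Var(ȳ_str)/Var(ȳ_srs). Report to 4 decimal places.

0.5372

Var(ȳ_str) = Σ Wₕ²(1−fₕ)sₕ²/nₕ with Wₕ = Nₕ/29237:
  Dept III: (15085/29237)²·(1−2235/15085)·104/2235 = 0.010552094
  Dept I: (14152/29237)²·(1−2935/14152)·221.5/2935 = 0.014015047
  → Var(ȳ_str) = 0.024567141.
Var(ȳ_srs) = (1 − 5170/29237)·287.2/5170 = 0.045728088.
deff = 0.024567141 / 0.045728088 = 0.5372.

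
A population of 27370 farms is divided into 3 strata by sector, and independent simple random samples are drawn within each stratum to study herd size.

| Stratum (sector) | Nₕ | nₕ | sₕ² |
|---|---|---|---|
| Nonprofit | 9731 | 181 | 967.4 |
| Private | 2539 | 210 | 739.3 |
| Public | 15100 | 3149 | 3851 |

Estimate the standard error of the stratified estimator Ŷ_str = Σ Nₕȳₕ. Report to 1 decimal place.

27169.9

Var(Ŷ_str) = Σₕ Nₕ²(1 − fₕ)sₕ²/nₕ.
Nonprofit: 9731²·(1 − 181/9731)·967.4/181 = 4.9669336 × 10^8.
Private: 2539²·(1 − 210/2539)·739.3/210 = 2.0817741 × 10^7.
Public: 15100²·(1 − 3149/15100)·3851/3149 = 2.2068969 × 10^8.
Sum = 7.3820079 × 10^8.
SE = √(7.3820079 × 10^8) = 27169.9.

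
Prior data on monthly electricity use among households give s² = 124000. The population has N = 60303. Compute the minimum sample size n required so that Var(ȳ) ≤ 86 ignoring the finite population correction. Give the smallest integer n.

Without fpc, n₀ = s²/D = 124000/86 = 1441.8605.
Rounding up, n = 1442.

1442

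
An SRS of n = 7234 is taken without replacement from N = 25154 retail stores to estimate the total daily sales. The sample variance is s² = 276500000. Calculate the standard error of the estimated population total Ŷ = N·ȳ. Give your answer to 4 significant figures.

4.151 × 10^6

Var(Ŷ) = N²·Var(ȳ) = N²·(1 − n/N)·s²/n.
f = 7234/25154 = 0.28758846; Var(ȳ) = 0.71241154·276500000/7234 = 27229.996.
Var(Ŷ) = 25154² · 27229.996 = 1.7229064 × 10^13.
SE(Ŷ) = √(1.7229064 × 10^13) = 4.151 × 10^6.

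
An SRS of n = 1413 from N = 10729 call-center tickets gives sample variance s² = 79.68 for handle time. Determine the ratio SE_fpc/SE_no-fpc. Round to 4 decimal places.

0.9318

f = n/N = 1413/10729 = 0.13169913.
SE_no-fpc = √(s²/n) = 0.23746717; SE_fpc = √((1−f)s²/n) = 0.22127824.
Ratio = √(1−f) = 0.93182663.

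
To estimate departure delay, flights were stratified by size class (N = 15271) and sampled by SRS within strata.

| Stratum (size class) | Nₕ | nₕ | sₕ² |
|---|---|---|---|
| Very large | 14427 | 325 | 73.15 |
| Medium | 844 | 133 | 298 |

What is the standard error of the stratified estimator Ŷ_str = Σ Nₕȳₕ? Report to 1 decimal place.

6865.6

Var(Ŷ_str) = Σₕ Nₕ²(1 − fₕ)sₕ²/nₕ.
Very large: 14427²·(1 − 325/14427)·73.15/325 = 4.57918 × 10^7.
Medium: 844²·(1 − 133/844)·298/133 = 1.3445491 × 10^6.
Sum = 4.7136349 × 10^7.
SE = √(4.7136349 × 10^7) = 6865.6.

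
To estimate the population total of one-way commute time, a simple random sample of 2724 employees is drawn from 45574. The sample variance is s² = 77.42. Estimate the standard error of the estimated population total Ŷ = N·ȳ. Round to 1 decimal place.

7450.0

Var(Ŷ) = N²·Var(ȳ) = N²·(1 − n/N)·s²/n.
f = 2724/45574 = 0.05977092; Var(ȳ) = 0.94022908·77.42/2724 = 0.026722663.
Var(Ŷ) = 45574² · 0.026722663 = 5.550269 × 10^7.
SE(Ŷ) = √(5.550269 × 10^7) = 7450.0.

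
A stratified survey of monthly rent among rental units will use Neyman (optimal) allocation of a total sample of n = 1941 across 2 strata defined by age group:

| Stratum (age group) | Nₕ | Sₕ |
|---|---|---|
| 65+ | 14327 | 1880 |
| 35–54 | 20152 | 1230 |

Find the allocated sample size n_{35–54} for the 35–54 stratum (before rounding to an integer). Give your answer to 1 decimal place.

Neyman allocation: nₕ = n·NₕSₕ / Σⱼ NⱼSⱼ.
Σ NⱼSⱼ = 14327·1880 + 20152·1230 = 5.172172 × 10^7.
n_{35–54} = 1941·20152·1230 / (5.172172 × 10^7) = 930.2.

930.2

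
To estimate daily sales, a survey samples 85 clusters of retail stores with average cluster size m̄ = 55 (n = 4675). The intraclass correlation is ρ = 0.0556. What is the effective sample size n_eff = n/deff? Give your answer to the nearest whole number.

1168

deff = 1 + (55 − 1)·0.0556 = 1 + 3.0024 = 4.0024.
n_eff = 4675 / 4.0024 = 1168.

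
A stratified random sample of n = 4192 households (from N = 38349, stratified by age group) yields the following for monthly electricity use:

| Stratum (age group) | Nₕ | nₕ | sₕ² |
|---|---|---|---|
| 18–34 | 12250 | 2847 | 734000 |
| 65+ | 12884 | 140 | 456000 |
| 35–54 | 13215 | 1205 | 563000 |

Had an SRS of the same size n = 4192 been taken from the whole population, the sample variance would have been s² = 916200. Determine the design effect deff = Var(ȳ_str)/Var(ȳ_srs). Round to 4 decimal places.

2.2308

Var(ȳ_str) = Σ Wₕ²(1−fₕ)sₕ²/nₕ with Wₕ = Nₕ/38349:
  18–34: (12250/38349)²·(1−2847/12250)·734000/2847 = 20.193102
  65+: (12884/38349)²·(1−140/12884)·456000/140 = 363.65135
  35–54: (13215/38349)²·(1−1205/13215)·563000/1205 = 50.422391
  → Var(ȳ_str) = 434.26684.
Var(ȳ_srs) = (1 − 4192/38349)·916200/4192 = 194.66805.
deff = 434.26684 / 194.66805 = 2.2308.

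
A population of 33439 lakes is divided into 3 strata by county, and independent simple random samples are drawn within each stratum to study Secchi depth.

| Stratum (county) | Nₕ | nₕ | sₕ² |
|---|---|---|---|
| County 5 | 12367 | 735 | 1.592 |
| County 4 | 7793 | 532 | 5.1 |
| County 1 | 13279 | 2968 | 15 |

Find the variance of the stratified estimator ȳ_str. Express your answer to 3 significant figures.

0.00138

Var(ȳ_str) = Σₕ Wₕ²(1 − fₕ)sₕ²/nₕ with Wₕ = Nₕ/N, N = 33439.
County 5: Wₕ = 0.36983761; term = 0.36983761²·(1 − 0.05943236)·1.592/735 = 2.7865569 × 10^-4.
County 4: Wₕ = 0.23305123; term = 0.23305123²·(1 − 0.06826639)·5.1/532 = 4.8512437 × 10^-4.
County 1: Wₕ = 0.39711116; term = 0.39711116²·(1 − 0.22351081)·15/2968 = 6.1885223 × 10^-4.
Sum = 0.0013826323.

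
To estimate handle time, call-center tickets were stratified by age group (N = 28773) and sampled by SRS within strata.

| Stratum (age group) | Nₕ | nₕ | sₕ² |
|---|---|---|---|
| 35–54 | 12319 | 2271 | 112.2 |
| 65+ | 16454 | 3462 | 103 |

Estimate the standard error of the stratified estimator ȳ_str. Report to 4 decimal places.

0.1228

Var(ȳ_str) = Σₕ Wₕ²(1 − fₕ)sₕ²/nₕ with Wₕ = Nₕ/N, N = 28773.
35–54: Wₕ = 0.42814444; term = 0.42814444²·(1 − 0.18434938)·112.2/2271 = 0.007386871.
65+: Wₕ = 0.57185556; term = 0.57185556²·(1 − 0.21040476)·103/3462 = 0.0076822312.
Sum = 0.015069102.
SE = √(0.015069102) = 0.1228.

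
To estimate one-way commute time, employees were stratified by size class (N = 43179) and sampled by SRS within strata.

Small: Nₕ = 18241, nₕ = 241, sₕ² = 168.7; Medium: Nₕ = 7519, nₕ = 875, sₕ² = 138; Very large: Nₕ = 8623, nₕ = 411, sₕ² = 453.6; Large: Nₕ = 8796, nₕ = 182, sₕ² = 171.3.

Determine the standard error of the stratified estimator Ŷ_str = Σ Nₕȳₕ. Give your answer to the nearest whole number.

Var(Ŷ_str) = Σₕ Nₕ²(1 − fₕ)sₕ²/nₕ.
Small: 18241²·(1 − 241/18241)·168.7/241 = 2.298366 × 10^8.
Medium: 7519²·(1 − 875/7519)·138/875 = 7.8788121 × 10^6.
Very large: 8623²·(1 − 411/8623)·453.6/411 = 7.8151722 × 10^7.
Large: 8796²·(1 − 182/8796)·171.3/182 = 7.1314208 × 10^7.
Sum = 3.8718134 × 10^8.
SE = √(3.8718134 × 10^8) = 19677.

19677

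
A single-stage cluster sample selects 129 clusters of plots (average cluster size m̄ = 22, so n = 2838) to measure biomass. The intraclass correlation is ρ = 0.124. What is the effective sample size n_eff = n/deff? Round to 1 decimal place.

787.5

deff = 1 + (22 − 1)·0.124 = 1 + 2.604 = 3.604.
n_eff = 2838 / 3.604 = 787.5.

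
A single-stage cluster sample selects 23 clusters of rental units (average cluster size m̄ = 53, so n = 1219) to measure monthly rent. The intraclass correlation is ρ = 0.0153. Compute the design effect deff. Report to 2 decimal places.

1.80

deff = 1 + (53 − 1)·0.0153 = 1 + 0.7956 = 1.7956.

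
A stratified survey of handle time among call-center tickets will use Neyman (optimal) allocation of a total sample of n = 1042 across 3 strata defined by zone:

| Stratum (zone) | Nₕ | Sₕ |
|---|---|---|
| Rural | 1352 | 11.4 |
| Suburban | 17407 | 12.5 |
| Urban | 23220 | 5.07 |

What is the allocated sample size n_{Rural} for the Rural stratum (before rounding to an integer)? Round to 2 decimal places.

45.79

Neyman allocation: nₕ = n·NₕSₕ / Σⱼ NⱼSⱼ.
Σ NⱼSⱼ = 1352·11.4 + 17407·12.5 + 23220·5.07 = 350725.7.
n_{Rural} = 1042·1352·11.4 / 350725.7 = 45.79.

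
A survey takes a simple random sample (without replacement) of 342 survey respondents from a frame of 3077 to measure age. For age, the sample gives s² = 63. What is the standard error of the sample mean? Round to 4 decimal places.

Under SRS without replacement, Var(ȳ) = (1 − f)·s²/n with f = n/N = 342/3077 = 0.11114722.
Var(ȳ) = (1 − 0.11114722)·63/342 = 0.88885278·0.18421053 = 0.16373604.
SE(ȳ) = √(0.16373604) = 0.4046.

0.4046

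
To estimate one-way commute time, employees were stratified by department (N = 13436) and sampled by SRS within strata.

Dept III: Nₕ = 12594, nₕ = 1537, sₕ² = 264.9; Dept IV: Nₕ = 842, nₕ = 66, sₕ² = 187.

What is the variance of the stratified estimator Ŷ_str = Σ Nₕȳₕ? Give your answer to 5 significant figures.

2.5851 × 10^7

Var(Ŷ_str) = Σₕ Nₕ²(1 − fₕ)sₕ²/nₕ.
Dept III: 12594²·(1 − 1537/12594)·264.9/1537 = 2.3999881 × 10^7.
Dept IV: 842²·(1 − 66/842)·187/66 = 1.8512773 × 10^6.
Sum = 2.5851158 × 10^7.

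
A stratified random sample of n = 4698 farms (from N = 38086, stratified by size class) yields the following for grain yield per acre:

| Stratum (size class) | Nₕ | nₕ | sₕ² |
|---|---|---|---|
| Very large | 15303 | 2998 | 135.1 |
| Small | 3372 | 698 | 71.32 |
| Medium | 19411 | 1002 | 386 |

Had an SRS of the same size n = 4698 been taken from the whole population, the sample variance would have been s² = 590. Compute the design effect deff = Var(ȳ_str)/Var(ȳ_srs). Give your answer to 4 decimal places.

0.9209

Var(ȳ_str) = Σ Wₕ²(1−fₕ)sₕ²/nₕ with Wₕ = Nₕ/38086:
  Very large: (15303/38086)²·(1−2998/15303)·135.1/2998 = 0.005849937
  Small: (3372/38086)²·(1−698/3372)·71.32/698 = 6.3514686 × 10^-4
  Medium: (19411/38086)²·(1−1002/19411)·386/1002 = 0.094900164
  → Var(ȳ_str) = 0.10138525.
Var(ȳ_srs) = (1 − 4698/38086)·590/4698 = 0.1100941.
deff = 0.10138525 / 0.1100941 = 0.9209.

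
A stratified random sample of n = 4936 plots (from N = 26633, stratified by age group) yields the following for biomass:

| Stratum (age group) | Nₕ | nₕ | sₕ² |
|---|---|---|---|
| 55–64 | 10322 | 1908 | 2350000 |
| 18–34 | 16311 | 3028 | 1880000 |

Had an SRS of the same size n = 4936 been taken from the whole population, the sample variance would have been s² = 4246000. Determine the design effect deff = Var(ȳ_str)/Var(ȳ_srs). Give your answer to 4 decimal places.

0.4858

Var(ȳ_str) = Σ Wₕ²(1−fₕ)sₕ²/nₕ with Wₕ = Nₕ/26633:
  55–64: (10322/26633)²·(1−1908/10322)·2350000/1908 = 150.80498
  18–34: (16311/26633)²·(1−3028/16311)·1880000/3028 = 189.64376
  → Var(ȳ_str) = 340.44874.
Var(ȳ_srs) = (1 − 4936/26633)·4246000/4936 = 700.78442.
deff = 340.44874 / 700.78442 = 0.4858.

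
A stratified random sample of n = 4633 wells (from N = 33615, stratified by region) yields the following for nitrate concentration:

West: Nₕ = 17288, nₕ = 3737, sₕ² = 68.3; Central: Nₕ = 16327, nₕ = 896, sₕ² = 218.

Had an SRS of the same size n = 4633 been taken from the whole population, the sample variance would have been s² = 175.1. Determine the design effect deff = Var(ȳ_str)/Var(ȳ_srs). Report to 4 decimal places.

1.7811

Var(ȳ_str) = Σ Wₕ²(1−fₕ)sₕ²/nₕ with Wₕ = Nₕ/33615:
  West: (17288/33615)²·(1−3737/17288)·68.3/3737 = 0.0037891995
  Central: (16327/33615)²·(1−896/16327)·218/896 = 0.054247873
  → Var(ȳ_str) = 0.058037073.
Var(ȳ_srs) = (1 − 4633/33615)·175.1/4633 = 0.032585102.
deff = 0.058037073 / 0.032585102 = 1.7811.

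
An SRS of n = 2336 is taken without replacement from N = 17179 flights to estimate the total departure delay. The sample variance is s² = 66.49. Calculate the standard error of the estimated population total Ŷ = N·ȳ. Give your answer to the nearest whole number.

2694

Var(Ŷ) = N²·Var(ȳ) = N²·(1 − n/N)·s²/n.
f = 2336/17179 = 0.13597998; Var(ȳ) = 0.86402002·66.49/2336 = 0.024592762.
Var(Ŷ) = 17179² · 0.024592762 = 7.2577677 × 10^6.
SE(Ŷ) = √(7.2577677 × 10^6) = 2694.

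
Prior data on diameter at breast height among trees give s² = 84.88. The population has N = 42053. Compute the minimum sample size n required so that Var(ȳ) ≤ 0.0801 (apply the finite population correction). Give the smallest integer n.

Without fpc, n₀ = s²/D = 84.88/0.0801 = 1059.6754.
With fpc, (1 − n/N)·s²/n ≤ D requires n ≥ n₀/(1 + n₀/N) = 1059.6754/(1 + 1059.6754/42053) = 1033.6294.
Rounding up, n = 1034.

1034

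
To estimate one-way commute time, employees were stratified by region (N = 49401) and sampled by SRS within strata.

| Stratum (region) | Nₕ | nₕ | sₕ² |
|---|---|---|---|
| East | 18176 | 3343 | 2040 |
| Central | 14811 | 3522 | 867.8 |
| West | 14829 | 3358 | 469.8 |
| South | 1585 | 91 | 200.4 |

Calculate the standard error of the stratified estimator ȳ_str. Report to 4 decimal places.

Var(ȳ_str) = Σₕ Wₕ²(1 − fₕ)sₕ²/nₕ with Wₕ = Nₕ/N, N = 49401.
East: Wₕ = 0.36792777; term = 0.36792777²·(1 − 0.18392386)·2040/3343 = 0.067413926.
Central: Wₕ = 0.29981174; term = 0.29981174²·(1 − 0.23779623)·867.8/3522 = 0.016881019.
West: Wₕ = 0.30017611; term = 0.30017611²·(1 − 0.22644818)·469.8/3358 = 0.0097515575.
South: Wₕ = 0.03208437; term = 0.03208437²·(1 − 0.05741325)·200.4/91 = 0.0021368041.
Sum = 0.096183307.
SE = √(0.096183307) = 0.3101.

0.3101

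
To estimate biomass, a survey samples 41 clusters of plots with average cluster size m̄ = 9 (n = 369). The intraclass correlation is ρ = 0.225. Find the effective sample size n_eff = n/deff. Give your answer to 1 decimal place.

131.8

deff = 1 + (9 − 1)·0.225 = 1 + 1.8 = 2.8.
n_eff = 369 / 2.8 = 131.8.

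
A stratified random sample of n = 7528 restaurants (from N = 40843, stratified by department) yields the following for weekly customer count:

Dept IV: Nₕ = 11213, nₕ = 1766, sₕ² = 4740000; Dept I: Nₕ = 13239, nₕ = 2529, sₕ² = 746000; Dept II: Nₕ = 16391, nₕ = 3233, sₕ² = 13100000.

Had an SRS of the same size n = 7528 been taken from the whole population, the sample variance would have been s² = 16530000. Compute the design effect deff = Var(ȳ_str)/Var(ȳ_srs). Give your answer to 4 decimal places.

Var(ȳ_str) = Σ Wₕ²(1−fₕ)sₕ²/nₕ with Wₕ = Nₕ/40843:
  Dept IV: (11213/40843)²·(1−1766/11213)·4740000/1766 = 170.43866
  Dept I: (13239/40843)²·(1−2529/13239)·746000/2529 = 25.072601
  Dept II: (16391/40843)²·(1−3233/16391)·13100000/3233 = 523.87256
  → Var(ȳ_str) = 719.38382.
Var(ȳ_srs) = (1 − 7528/40843)·16530000/7528 = 1791.0818.
deff = 719.38382 / 1791.0818 = 0.4016.

0.4016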